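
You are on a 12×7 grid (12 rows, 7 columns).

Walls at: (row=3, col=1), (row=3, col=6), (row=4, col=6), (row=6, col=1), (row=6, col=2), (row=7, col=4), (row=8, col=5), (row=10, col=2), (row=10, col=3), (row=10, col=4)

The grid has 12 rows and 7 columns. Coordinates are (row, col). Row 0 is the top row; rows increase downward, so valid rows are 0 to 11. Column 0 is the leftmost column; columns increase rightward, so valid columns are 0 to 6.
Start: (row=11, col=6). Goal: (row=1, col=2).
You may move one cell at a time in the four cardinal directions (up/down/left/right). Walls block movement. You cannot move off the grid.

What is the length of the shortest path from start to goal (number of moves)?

BFS from (row=11, col=6) until reaching (row=1, col=2):
  Distance 0: (row=11, col=6)
  Distance 1: (row=10, col=6), (row=11, col=5)
  Distance 2: (row=9, col=6), (row=10, col=5), (row=11, col=4)
  Distance 3: (row=8, col=6), (row=9, col=5), (row=11, col=3)
  Distance 4: (row=7, col=6), (row=9, col=4), (row=11, col=2)
  Distance 5: (row=6, col=6), (row=7, col=5), (row=8, col=4), (row=9, col=3), (row=11, col=1)
  Distance 6: (row=5, col=6), (row=6, col=5), (row=8, col=3), (row=9, col=2), (row=10, col=1), (row=11, col=0)
  Distance 7: (row=5, col=5), (row=6, col=4), (row=7, col=3), (row=8, col=2), (row=9, col=1), (row=10, col=0)
  Distance 8: (row=4, col=5), (row=5, col=4), (row=6, col=3), (row=7, col=2), (row=8, col=1), (row=9, col=0)
  Distance 9: (row=3, col=5), (row=4, col=4), (row=5, col=3), (row=7, col=1), (row=8, col=0)
  Distance 10: (row=2, col=5), (row=3, col=4), (row=4, col=3), (row=5, col=2), (row=7, col=0)
  Distance 11: (row=1, col=5), (row=2, col=4), (row=2, col=6), (row=3, col=3), (row=4, col=2), (row=5, col=1), (row=6, col=0)
  Distance 12: (row=0, col=5), (row=1, col=4), (row=1, col=6), (row=2, col=3), (row=3, col=2), (row=4, col=1), (row=5, col=0)
  Distance 13: (row=0, col=4), (row=0, col=6), (row=1, col=3), (row=2, col=2), (row=4, col=0)
  Distance 14: (row=0, col=3), (row=1, col=2), (row=2, col=1), (row=3, col=0)  <- goal reached here
One shortest path (14 moves): (row=11, col=6) -> (row=11, col=5) -> (row=10, col=5) -> (row=9, col=5) -> (row=9, col=4) -> (row=9, col=3) -> (row=8, col=3) -> (row=7, col=3) -> (row=6, col=3) -> (row=5, col=3) -> (row=5, col=2) -> (row=4, col=2) -> (row=3, col=2) -> (row=2, col=2) -> (row=1, col=2)

Answer: Shortest path length: 14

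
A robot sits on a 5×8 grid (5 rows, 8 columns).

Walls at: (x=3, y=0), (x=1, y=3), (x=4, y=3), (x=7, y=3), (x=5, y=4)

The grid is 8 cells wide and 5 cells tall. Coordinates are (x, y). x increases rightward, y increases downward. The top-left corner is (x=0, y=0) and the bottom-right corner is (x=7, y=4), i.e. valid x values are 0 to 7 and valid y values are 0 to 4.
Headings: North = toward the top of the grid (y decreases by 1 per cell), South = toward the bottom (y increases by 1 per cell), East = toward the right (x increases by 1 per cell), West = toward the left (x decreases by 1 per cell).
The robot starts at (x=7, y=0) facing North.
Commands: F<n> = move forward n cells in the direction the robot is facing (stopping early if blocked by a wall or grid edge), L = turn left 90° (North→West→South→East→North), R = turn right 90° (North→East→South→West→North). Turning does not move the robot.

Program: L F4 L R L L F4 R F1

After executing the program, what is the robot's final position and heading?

Start: (x=7, y=0), facing North
  L: turn left, now facing West
  F4: move forward 3/4 (blocked), now at (x=4, y=0)
  L: turn left, now facing South
  R: turn right, now facing West
  L: turn left, now facing South
  L: turn left, now facing East
  F4: move forward 3/4 (blocked), now at (x=7, y=0)
  R: turn right, now facing South
  F1: move forward 1, now at (x=7, y=1)
Final: (x=7, y=1), facing South

Answer: Final position: (x=7, y=1), facing South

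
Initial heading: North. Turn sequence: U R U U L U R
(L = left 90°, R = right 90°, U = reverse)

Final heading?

Answer: Final heading: East

Derivation:
Start: North
  U (U-turn (180°)) -> South
  R (right (90° clockwise)) -> West
  U (U-turn (180°)) -> East
  U (U-turn (180°)) -> West
  L (left (90° counter-clockwise)) -> South
  U (U-turn (180°)) -> North
  R (right (90° clockwise)) -> East
Final: East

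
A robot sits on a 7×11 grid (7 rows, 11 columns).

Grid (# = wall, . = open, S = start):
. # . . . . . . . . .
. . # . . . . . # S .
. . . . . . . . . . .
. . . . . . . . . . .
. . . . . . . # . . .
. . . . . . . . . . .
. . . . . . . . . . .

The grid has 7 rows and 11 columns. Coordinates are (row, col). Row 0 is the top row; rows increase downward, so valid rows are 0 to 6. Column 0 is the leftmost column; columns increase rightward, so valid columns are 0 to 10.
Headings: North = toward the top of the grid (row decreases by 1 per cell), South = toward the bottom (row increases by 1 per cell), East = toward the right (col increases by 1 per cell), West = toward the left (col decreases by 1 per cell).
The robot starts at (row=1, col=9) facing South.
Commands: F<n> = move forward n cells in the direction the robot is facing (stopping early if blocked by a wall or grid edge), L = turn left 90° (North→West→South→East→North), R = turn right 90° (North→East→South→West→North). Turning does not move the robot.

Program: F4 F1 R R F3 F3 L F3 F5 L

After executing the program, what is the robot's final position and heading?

Start: (row=1, col=9), facing South
  F4: move forward 4, now at (row=5, col=9)
  F1: move forward 1, now at (row=6, col=9)
  R: turn right, now facing West
  R: turn right, now facing North
  F3: move forward 3, now at (row=3, col=9)
  F3: move forward 3, now at (row=0, col=9)
  L: turn left, now facing West
  F3: move forward 3, now at (row=0, col=6)
  F5: move forward 4/5 (blocked), now at (row=0, col=2)
  L: turn left, now facing South
Final: (row=0, col=2), facing South

Answer: Final position: (row=0, col=2), facing South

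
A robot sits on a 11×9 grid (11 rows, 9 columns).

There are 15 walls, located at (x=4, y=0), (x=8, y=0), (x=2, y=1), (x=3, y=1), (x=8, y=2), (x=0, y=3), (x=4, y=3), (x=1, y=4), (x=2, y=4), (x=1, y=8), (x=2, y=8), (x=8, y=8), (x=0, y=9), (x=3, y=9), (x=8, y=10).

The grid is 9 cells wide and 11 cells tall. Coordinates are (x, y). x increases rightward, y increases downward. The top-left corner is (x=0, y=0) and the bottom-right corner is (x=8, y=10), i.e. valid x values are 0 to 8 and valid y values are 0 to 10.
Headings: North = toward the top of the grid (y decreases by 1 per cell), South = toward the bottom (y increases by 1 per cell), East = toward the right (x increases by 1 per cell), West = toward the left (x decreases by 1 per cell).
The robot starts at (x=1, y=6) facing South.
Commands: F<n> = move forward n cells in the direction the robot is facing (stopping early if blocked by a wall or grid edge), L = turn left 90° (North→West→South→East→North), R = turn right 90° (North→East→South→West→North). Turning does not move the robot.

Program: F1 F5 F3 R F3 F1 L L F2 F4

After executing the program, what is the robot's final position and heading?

Start: (x=1, y=6), facing South
  F1: move forward 1, now at (x=1, y=7)
  F5: move forward 0/5 (blocked), now at (x=1, y=7)
  F3: move forward 0/3 (blocked), now at (x=1, y=7)
  R: turn right, now facing West
  F3: move forward 1/3 (blocked), now at (x=0, y=7)
  F1: move forward 0/1 (blocked), now at (x=0, y=7)
  L: turn left, now facing South
  L: turn left, now facing East
  F2: move forward 2, now at (x=2, y=7)
  F4: move forward 4, now at (x=6, y=7)
Final: (x=6, y=7), facing East

Answer: Final position: (x=6, y=7), facing East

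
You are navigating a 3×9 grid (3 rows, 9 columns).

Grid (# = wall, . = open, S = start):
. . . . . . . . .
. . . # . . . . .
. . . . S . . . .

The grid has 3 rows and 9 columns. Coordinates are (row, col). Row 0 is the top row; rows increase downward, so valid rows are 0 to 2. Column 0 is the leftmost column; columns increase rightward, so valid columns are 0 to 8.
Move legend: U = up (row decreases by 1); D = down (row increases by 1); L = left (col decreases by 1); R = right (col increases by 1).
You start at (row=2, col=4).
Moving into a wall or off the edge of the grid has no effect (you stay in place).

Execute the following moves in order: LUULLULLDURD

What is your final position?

Start: (row=2, col=4)
  L (left): (row=2, col=4) -> (row=2, col=3)
  U (up): blocked, stay at (row=2, col=3)
  U (up): blocked, stay at (row=2, col=3)
  L (left): (row=2, col=3) -> (row=2, col=2)
  L (left): (row=2, col=2) -> (row=2, col=1)
  U (up): (row=2, col=1) -> (row=1, col=1)
  L (left): (row=1, col=1) -> (row=1, col=0)
  L (left): blocked, stay at (row=1, col=0)
  D (down): (row=1, col=0) -> (row=2, col=0)
  U (up): (row=2, col=0) -> (row=1, col=0)
  R (right): (row=1, col=0) -> (row=1, col=1)
  D (down): (row=1, col=1) -> (row=2, col=1)
Final: (row=2, col=1)

Answer: Final position: (row=2, col=1)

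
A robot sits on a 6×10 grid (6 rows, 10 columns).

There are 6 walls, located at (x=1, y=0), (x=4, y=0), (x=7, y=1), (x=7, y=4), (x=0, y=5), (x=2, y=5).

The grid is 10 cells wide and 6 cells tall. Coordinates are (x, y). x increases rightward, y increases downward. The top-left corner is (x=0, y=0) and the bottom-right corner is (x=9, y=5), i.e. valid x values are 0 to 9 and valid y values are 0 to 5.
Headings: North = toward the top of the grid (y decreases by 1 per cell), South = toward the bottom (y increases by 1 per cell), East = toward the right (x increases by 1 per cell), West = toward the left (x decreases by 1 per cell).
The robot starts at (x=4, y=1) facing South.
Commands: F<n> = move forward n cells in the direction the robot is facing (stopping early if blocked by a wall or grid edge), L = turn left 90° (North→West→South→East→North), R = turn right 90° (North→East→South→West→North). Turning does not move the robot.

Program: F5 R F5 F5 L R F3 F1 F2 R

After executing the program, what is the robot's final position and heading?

Start: (x=4, y=1), facing South
  F5: move forward 4/5 (blocked), now at (x=4, y=5)
  R: turn right, now facing West
  F5: move forward 1/5 (blocked), now at (x=3, y=5)
  F5: move forward 0/5 (blocked), now at (x=3, y=5)
  L: turn left, now facing South
  R: turn right, now facing West
  F3: move forward 0/3 (blocked), now at (x=3, y=5)
  F1: move forward 0/1 (blocked), now at (x=3, y=5)
  F2: move forward 0/2 (blocked), now at (x=3, y=5)
  R: turn right, now facing North
Final: (x=3, y=5), facing North

Answer: Final position: (x=3, y=5), facing North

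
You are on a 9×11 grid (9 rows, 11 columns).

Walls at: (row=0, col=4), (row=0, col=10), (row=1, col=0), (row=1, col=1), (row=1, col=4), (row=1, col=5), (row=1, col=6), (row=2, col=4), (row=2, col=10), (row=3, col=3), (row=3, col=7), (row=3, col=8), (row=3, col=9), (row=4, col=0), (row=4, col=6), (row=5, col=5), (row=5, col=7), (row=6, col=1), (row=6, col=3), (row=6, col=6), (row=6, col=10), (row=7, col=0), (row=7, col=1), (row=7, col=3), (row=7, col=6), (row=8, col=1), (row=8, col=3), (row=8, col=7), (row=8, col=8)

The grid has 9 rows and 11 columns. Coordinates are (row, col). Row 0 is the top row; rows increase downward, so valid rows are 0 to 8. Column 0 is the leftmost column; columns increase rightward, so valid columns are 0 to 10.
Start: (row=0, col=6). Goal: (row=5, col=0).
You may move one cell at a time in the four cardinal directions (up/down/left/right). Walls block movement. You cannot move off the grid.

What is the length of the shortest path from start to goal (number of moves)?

Answer: Shortest path length: 13

Derivation:
BFS from (row=0, col=6) until reaching (row=5, col=0):
  Distance 0: (row=0, col=6)
  Distance 1: (row=0, col=5), (row=0, col=7)
  Distance 2: (row=0, col=8), (row=1, col=7)
  Distance 3: (row=0, col=9), (row=1, col=8), (row=2, col=7)
  Distance 4: (row=1, col=9), (row=2, col=6), (row=2, col=8)
  Distance 5: (row=1, col=10), (row=2, col=5), (row=2, col=9), (row=3, col=6)
  Distance 6: (row=3, col=5)
  Distance 7: (row=3, col=4), (row=4, col=5)
  Distance 8: (row=4, col=4)
  Distance 9: (row=4, col=3), (row=5, col=4)
  Distance 10: (row=4, col=2), (row=5, col=3), (row=6, col=4)
  Distance 11: (row=3, col=2), (row=4, col=1), (row=5, col=2), (row=6, col=5), (row=7, col=4)
  Distance 12: (row=2, col=2), (row=3, col=1), (row=5, col=1), (row=6, col=2), (row=7, col=5), (row=8, col=4)
  Distance 13: (row=1, col=2), (row=2, col=1), (row=2, col=3), (row=3, col=0), (row=5, col=0), (row=7, col=2), (row=8, col=5)  <- goal reached here
One shortest path (13 moves): (row=0, col=6) -> (row=0, col=7) -> (row=1, col=7) -> (row=2, col=7) -> (row=2, col=6) -> (row=2, col=5) -> (row=3, col=5) -> (row=3, col=4) -> (row=4, col=4) -> (row=4, col=3) -> (row=4, col=2) -> (row=4, col=1) -> (row=5, col=1) -> (row=5, col=0)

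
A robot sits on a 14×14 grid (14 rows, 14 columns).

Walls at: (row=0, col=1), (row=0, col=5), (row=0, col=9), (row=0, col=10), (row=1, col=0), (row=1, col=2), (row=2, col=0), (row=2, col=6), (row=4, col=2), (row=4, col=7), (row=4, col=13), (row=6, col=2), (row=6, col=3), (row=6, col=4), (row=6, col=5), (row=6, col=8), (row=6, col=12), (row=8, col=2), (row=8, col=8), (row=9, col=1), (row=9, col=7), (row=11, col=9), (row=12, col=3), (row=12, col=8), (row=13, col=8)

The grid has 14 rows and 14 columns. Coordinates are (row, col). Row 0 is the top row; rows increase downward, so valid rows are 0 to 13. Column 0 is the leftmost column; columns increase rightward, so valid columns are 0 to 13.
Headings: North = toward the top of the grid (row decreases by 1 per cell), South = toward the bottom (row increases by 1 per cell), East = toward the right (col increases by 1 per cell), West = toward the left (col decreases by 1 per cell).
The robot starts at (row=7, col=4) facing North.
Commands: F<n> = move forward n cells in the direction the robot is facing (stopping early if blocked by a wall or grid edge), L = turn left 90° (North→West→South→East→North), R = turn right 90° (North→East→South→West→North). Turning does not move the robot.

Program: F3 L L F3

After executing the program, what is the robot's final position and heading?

Answer: Final position: (row=10, col=4), facing South

Derivation:
Start: (row=7, col=4), facing North
  F3: move forward 0/3 (blocked), now at (row=7, col=4)
  L: turn left, now facing West
  L: turn left, now facing South
  F3: move forward 3, now at (row=10, col=4)
Final: (row=10, col=4), facing South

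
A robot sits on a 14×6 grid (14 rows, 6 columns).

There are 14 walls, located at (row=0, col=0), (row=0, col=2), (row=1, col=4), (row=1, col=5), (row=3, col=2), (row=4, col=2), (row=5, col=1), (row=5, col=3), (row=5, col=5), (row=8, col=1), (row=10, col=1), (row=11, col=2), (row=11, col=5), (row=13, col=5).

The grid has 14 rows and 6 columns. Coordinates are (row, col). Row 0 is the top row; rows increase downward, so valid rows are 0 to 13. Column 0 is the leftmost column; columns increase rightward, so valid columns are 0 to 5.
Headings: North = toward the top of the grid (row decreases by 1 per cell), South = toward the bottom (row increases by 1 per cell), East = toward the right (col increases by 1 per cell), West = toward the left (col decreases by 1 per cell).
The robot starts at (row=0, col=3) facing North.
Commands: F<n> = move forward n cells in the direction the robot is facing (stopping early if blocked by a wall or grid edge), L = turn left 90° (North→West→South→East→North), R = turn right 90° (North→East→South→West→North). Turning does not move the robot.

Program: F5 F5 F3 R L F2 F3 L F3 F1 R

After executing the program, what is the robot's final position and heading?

Answer: Final position: (row=0, col=3), facing North

Derivation:
Start: (row=0, col=3), facing North
  F5: move forward 0/5 (blocked), now at (row=0, col=3)
  F5: move forward 0/5 (blocked), now at (row=0, col=3)
  F3: move forward 0/3 (blocked), now at (row=0, col=3)
  R: turn right, now facing East
  L: turn left, now facing North
  F2: move forward 0/2 (blocked), now at (row=0, col=3)
  F3: move forward 0/3 (blocked), now at (row=0, col=3)
  L: turn left, now facing West
  F3: move forward 0/3 (blocked), now at (row=0, col=3)
  F1: move forward 0/1 (blocked), now at (row=0, col=3)
  R: turn right, now facing North
Final: (row=0, col=3), facing North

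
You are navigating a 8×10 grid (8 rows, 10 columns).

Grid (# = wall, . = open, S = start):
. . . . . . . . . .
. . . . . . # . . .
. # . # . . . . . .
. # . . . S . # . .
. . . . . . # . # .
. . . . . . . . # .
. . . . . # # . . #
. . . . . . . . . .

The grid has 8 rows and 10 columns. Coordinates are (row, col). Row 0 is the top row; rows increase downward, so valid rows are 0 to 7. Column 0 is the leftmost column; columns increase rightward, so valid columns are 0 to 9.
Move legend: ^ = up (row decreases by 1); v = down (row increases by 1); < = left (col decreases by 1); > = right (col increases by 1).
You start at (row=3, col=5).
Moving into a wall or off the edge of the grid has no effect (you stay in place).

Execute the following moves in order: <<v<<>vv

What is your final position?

Answer: Final position: (row=6, col=2)

Derivation:
Start: (row=3, col=5)
  < (left): (row=3, col=5) -> (row=3, col=4)
  < (left): (row=3, col=4) -> (row=3, col=3)
  v (down): (row=3, col=3) -> (row=4, col=3)
  < (left): (row=4, col=3) -> (row=4, col=2)
  < (left): (row=4, col=2) -> (row=4, col=1)
  > (right): (row=4, col=1) -> (row=4, col=2)
  v (down): (row=4, col=2) -> (row=5, col=2)
  v (down): (row=5, col=2) -> (row=6, col=2)
Final: (row=6, col=2)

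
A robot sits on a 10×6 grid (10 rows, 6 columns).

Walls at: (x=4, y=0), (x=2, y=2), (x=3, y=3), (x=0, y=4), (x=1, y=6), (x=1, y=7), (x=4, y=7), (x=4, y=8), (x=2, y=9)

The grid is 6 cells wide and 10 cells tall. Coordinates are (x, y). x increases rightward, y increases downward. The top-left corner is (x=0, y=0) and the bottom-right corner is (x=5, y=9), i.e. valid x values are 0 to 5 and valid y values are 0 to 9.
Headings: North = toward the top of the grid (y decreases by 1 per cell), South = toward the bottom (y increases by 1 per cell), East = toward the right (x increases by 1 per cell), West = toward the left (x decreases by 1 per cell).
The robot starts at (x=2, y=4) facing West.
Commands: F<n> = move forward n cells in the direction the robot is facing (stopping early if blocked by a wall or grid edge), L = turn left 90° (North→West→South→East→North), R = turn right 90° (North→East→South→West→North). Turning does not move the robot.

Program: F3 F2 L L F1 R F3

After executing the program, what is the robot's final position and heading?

Answer: Final position: (x=2, y=7), facing South

Derivation:
Start: (x=2, y=4), facing West
  F3: move forward 1/3 (blocked), now at (x=1, y=4)
  F2: move forward 0/2 (blocked), now at (x=1, y=4)
  L: turn left, now facing South
  L: turn left, now facing East
  F1: move forward 1, now at (x=2, y=4)
  R: turn right, now facing South
  F3: move forward 3, now at (x=2, y=7)
Final: (x=2, y=7), facing South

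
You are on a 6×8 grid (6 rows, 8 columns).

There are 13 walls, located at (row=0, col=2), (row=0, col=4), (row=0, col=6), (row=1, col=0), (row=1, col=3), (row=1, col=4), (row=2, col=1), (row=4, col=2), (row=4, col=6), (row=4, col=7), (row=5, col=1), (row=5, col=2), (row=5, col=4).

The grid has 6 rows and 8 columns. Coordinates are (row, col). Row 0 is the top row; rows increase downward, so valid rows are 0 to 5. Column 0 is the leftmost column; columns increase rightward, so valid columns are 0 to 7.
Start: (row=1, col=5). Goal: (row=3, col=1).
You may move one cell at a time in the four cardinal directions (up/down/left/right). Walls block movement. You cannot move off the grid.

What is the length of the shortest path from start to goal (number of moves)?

Answer: Shortest path length: 6

Derivation:
BFS from (row=1, col=5) until reaching (row=3, col=1):
  Distance 0: (row=1, col=5)
  Distance 1: (row=0, col=5), (row=1, col=6), (row=2, col=5)
  Distance 2: (row=1, col=7), (row=2, col=4), (row=2, col=6), (row=3, col=5)
  Distance 3: (row=0, col=7), (row=2, col=3), (row=2, col=7), (row=3, col=4), (row=3, col=6), (row=4, col=5)
  Distance 4: (row=2, col=2), (row=3, col=3), (row=3, col=7), (row=4, col=4), (row=5, col=5)
  Distance 5: (row=1, col=2), (row=3, col=2), (row=4, col=3), (row=5, col=6)
  Distance 6: (row=1, col=1), (row=3, col=1), (row=5, col=3), (row=5, col=7)  <- goal reached here
One shortest path (6 moves): (row=1, col=5) -> (row=2, col=5) -> (row=2, col=4) -> (row=2, col=3) -> (row=2, col=2) -> (row=3, col=2) -> (row=3, col=1)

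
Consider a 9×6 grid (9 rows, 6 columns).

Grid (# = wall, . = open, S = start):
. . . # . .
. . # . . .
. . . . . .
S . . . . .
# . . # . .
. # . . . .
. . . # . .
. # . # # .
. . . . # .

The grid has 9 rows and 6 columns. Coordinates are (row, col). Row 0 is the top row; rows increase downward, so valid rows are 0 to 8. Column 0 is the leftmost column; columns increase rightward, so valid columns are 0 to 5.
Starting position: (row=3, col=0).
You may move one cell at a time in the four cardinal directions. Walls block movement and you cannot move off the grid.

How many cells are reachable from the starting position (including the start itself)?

Answer: Reachable cells: 44

Derivation:
BFS flood-fill from (row=3, col=0):
  Distance 0: (row=3, col=0)
  Distance 1: (row=2, col=0), (row=3, col=1)
  Distance 2: (row=1, col=0), (row=2, col=1), (row=3, col=2), (row=4, col=1)
  Distance 3: (row=0, col=0), (row=1, col=1), (row=2, col=2), (row=3, col=3), (row=4, col=2)
  Distance 4: (row=0, col=1), (row=2, col=3), (row=3, col=4), (row=5, col=2)
  Distance 5: (row=0, col=2), (row=1, col=3), (row=2, col=4), (row=3, col=5), (row=4, col=4), (row=5, col=3), (row=6, col=2)
  Distance 6: (row=1, col=4), (row=2, col=5), (row=4, col=5), (row=5, col=4), (row=6, col=1), (row=7, col=2)
  Distance 7: (row=0, col=4), (row=1, col=5), (row=5, col=5), (row=6, col=0), (row=6, col=4), (row=8, col=2)
  Distance 8: (row=0, col=5), (row=5, col=0), (row=6, col=5), (row=7, col=0), (row=8, col=1), (row=8, col=3)
  Distance 9: (row=7, col=5), (row=8, col=0)
  Distance 10: (row=8, col=5)
Total reachable: 44 (grid has 44 open cells total)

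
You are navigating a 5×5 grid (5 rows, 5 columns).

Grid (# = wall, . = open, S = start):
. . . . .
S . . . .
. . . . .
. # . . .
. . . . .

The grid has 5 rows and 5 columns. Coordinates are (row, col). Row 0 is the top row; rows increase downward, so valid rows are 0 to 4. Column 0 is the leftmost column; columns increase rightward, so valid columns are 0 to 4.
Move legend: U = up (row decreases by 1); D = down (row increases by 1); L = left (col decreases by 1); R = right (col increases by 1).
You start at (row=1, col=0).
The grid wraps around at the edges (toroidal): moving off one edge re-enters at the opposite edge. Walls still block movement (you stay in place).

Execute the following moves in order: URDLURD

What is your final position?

Answer: Final position: (row=1, col=1)

Derivation:
Start: (row=1, col=0)
  U (up): (row=1, col=0) -> (row=0, col=0)
  R (right): (row=0, col=0) -> (row=0, col=1)
  D (down): (row=0, col=1) -> (row=1, col=1)
  L (left): (row=1, col=1) -> (row=1, col=0)
  U (up): (row=1, col=0) -> (row=0, col=0)
  R (right): (row=0, col=0) -> (row=0, col=1)
  D (down): (row=0, col=1) -> (row=1, col=1)
Final: (row=1, col=1)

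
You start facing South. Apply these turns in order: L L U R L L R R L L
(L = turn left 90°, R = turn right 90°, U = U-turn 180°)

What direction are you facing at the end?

Start: South
  L (left (90° counter-clockwise)) -> East
  L (left (90° counter-clockwise)) -> North
  U (U-turn (180°)) -> South
  R (right (90° clockwise)) -> West
  L (left (90° counter-clockwise)) -> South
  L (left (90° counter-clockwise)) -> East
  R (right (90° clockwise)) -> South
  R (right (90° clockwise)) -> West
  L (left (90° counter-clockwise)) -> South
  L (left (90° counter-clockwise)) -> East
Final: East

Answer: Final heading: East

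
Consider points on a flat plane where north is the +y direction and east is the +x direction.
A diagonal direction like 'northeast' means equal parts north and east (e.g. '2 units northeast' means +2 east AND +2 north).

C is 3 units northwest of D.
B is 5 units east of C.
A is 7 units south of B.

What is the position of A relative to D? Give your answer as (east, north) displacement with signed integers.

Answer: A is at (east=2, north=-4) relative to D.

Derivation:
Place D at the origin (east=0, north=0).
  C is 3 units northwest of D: delta (east=-3, north=+3); C at (east=-3, north=3).
  B is 5 units east of C: delta (east=+5, north=+0); B at (east=2, north=3).
  A is 7 units south of B: delta (east=+0, north=-7); A at (east=2, north=-4).
Therefore A relative to D: (east=2, north=-4).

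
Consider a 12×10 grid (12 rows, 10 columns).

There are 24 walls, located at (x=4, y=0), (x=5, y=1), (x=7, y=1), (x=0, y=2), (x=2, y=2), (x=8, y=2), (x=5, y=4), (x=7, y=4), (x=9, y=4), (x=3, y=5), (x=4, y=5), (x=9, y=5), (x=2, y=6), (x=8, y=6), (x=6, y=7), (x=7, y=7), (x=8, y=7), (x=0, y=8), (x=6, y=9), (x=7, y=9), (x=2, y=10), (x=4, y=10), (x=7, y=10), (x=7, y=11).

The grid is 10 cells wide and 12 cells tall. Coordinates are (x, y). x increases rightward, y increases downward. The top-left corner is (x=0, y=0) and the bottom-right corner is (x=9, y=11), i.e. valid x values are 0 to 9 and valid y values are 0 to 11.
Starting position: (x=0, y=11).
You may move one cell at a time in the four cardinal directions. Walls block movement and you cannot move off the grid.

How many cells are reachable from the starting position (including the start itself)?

Answer: Reachable cells: 96

Derivation:
BFS flood-fill from (x=0, y=11):
  Distance 0: (x=0, y=11)
  Distance 1: (x=0, y=10), (x=1, y=11)
  Distance 2: (x=0, y=9), (x=1, y=10), (x=2, y=11)
  Distance 3: (x=1, y=9), (x=3, y=11)
  Distance 4: (x=1, y=8), (x=2, y=9), (x=3, y=10), (x=4, y=11)
  Distance 5: (x=1, y=7), (x=2, y=8), (x=3, y=9), (x=5, y=11)
  Distance 6: (x=1, y=6), (x=0, y=7), (x=2, y=7), (x=3, y=8), (x=4, y=9), (x=5, y=10), (x=6, y=11)
  Distance 7: (x=1, y=5), (x=0, y=6), (x=3, y=7), (x=4, y=8), (x=5, y=9), (x=6, y=10)
  Distance 8: (x=1, y=4), (x=0, y=5), (x=2, y=5), (x=3, y=6), (x=4, y=7), (x=5, y=8)
  Distance 9: (x=1, y=3), (x=0, y=4), (x=2, y=4), (x=4, y=6), (x=5, y=7), (x=6, y=8)
  Distance 10: (x=1, y=2), (x=0, y=3), (x=2, y=3), (x=3, y=4), (x=5, y=6), (x=7, y=8)
  Distance 11: (x=1, y=1), (x=3, y=3), (x=4, y=4), (x=5, y=5), (x=6, y=6), (x=8, y=8)
  Distance 12: (x=1, y=0), (x=0, y=1), (x=2, y=1), (x=3, y=2), (x=4, y=3), (x=6, y=5), (x=7, y=6), (x=9, y=8), (x=8, y=9)
  Distance 13: (x=0, y=0), (x=2, y=0), (x=3, y=1), (x=4, y=2), (x=5, y=3), (x=6, y=4), (x=7, y=5), (x=9, y=7), (x=9, y=9), (x=8, y=10)
  Distance 14: (x=3, y=0), (x=4, y=1), (x=5, y=2), (x=6, y=3), (x=8, y=5), (x=9, y=6), (x=9, y=10), (x=8, y=11)
  Distance 15: (x=6, y=2), (x=7, y=3), (x=8, y=4), (x=9, y=11)
  Distance 16: (x=6, y=1), (x=7, y=2), (x=8, y=3)
  Distance 17: (x=6, y=0), (x=9, y=3)
  Distance 18: (x=5, y=0), (x=7, y=0), (x=9, y=2)
  Distance 19: (x=8, y=0), (x=9, y=1)
  Distance 20: (x=9, y=0), (x=8, y=1)
Total reachable: 96 (grid has 96 open cells total)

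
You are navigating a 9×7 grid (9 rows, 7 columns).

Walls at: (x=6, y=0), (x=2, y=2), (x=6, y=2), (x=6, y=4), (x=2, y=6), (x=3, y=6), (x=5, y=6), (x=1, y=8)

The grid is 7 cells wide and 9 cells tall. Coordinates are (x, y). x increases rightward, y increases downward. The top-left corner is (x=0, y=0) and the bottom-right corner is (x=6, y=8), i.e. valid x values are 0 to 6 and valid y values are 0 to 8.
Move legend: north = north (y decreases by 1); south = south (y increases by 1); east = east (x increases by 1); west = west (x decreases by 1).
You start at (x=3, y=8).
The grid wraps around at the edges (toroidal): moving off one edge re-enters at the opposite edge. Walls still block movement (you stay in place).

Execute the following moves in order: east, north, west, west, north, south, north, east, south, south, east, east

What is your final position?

Answer: Final position: (x=5, y=0)

Derivation:
Start: (x=3, y=8)
  east (east): (x=3, y=8) -> (x=4, y=8)
  north (north): (x=4, y=8) -> (x=4, y=7)
  west (west): (x=4, y=7) -> (x=3, y=7)
  west (west): (x=3, y=7) -> (x=2, y=7)
  north (north): blocked, stay at (x=2, y=7)
  south (south): (x=2, y=7) -> (x=2, y=8)
  north (north): (x=2, y=8) -> (x=2, y=7)
  east (east): (x=2, y=7) -> (x=3, y=7)
  south (south): (x=3, y=7) -> (x=3, y=8)
  south (south): (x=3, y=8) -> (x=3, y=0)
  east (east): (x=3, y=0) -> (x=4, y=0)
  east (east): (x=4, y=0) -> (x=5, y=0)
Final: (x=5, y=0)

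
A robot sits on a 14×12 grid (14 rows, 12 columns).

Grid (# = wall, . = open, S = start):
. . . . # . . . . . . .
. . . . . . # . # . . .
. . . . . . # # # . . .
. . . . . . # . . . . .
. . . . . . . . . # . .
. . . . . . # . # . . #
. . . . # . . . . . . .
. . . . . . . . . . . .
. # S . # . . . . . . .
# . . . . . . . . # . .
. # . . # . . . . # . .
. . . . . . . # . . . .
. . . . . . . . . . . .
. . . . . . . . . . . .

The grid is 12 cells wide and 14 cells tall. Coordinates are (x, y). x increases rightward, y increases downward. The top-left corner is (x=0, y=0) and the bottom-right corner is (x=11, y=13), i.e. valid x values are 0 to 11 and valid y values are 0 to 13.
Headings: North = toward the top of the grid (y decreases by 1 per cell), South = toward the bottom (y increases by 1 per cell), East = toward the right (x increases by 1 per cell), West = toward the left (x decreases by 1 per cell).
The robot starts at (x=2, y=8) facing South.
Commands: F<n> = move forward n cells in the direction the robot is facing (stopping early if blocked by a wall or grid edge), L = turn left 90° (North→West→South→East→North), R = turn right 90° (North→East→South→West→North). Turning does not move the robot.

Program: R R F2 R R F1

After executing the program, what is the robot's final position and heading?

Answer: Final position: (x=2, y=7), facing South

Derivation:
Start: (x=2, y=8), facing South
  R: turn right, now facing West
  R: turn right, now facing North
  F2: move forward 2, now at (x=2, y=6)
  R: turn right, now facing East
  R: turn right, now facing South
  F1: move forward 1, now at (x=2, y=7)
Final: (x=2, y=7), facing South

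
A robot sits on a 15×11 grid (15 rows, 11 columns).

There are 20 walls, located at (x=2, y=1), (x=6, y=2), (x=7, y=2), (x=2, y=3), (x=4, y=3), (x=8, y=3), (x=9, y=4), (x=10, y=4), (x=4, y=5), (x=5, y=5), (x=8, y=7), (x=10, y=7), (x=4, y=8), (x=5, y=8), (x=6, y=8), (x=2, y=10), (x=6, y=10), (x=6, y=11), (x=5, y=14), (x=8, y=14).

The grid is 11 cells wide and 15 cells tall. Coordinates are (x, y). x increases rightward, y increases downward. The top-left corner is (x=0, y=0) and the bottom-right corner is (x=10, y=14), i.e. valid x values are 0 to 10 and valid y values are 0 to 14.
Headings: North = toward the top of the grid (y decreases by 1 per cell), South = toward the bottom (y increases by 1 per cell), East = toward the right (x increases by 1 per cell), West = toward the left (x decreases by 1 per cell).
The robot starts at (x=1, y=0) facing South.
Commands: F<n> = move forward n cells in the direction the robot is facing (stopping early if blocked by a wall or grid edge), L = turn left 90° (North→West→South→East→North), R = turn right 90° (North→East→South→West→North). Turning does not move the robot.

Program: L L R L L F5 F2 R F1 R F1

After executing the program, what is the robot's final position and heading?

Start: (x=1, y=0), facing South
  L: turn left, now facing East
  L: turn left, now facing North
  R: turn right, now facing East
  L: turn left, now facing North
  L: turn left, now facing West
  F5: move forward 1/5 (blocked), now at (x=0, y=0)
  F2: move forward 0/2 (blocked), now at (x=0, y=0)
  R: turn right, now facing North
  F1: move forward 0/1 (blocked), now at (x=0, y=0)
  R: turn right, now facing East
  F1: move forward 1, now at (x=1, y=0)
Final: (x=1, y=0), facing East

Answer: Final position: (x=1, y=0), facing East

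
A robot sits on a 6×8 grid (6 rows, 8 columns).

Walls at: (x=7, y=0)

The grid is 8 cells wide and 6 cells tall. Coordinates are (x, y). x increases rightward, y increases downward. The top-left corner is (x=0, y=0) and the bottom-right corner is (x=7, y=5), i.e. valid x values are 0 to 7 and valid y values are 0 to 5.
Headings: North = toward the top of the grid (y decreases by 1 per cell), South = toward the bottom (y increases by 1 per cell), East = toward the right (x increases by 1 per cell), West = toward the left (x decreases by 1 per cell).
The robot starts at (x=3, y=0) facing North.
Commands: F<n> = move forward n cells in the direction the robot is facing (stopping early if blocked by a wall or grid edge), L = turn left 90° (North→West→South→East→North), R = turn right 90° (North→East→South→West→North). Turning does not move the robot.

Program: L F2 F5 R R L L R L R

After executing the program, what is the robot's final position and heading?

Answer: Final position: (x=0, y=0), facing North

Derivation:
Start: (x=3, y=0), facing North
  L: turn left, now facing West
  F2: move forward 2, now at (x=1, y=0)
  F5: move forward 1/5 (blocked), now at (x=0, y=0)
  R: turn right, now facing North
  R: turn right, now facing East
  L: turn left, now facing North
  L: turn left, now facing West
  R: turn right, now facing North
  L: turn left, now facing West
  R: turn right, now facing North
Final: (x=0, y=0), facing North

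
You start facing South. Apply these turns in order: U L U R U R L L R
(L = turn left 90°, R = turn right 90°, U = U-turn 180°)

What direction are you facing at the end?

Start: South
  U (U-turn (180°)) -> North
  L (left (90° counter-clockwise)) -> West
  U (U-turn (180°)) -> East
  R (right (90° clockwise)) -> South
  U (U-turn (180°)) -> North
  R (right (90° clockwise)) -> East
  L (left (90° counter-clockwise)) -> North
  L (left (90° counter-clockwise)) -> West
  R (right (90° clockwise)) -> North
Final: North

Answer: Final heading: North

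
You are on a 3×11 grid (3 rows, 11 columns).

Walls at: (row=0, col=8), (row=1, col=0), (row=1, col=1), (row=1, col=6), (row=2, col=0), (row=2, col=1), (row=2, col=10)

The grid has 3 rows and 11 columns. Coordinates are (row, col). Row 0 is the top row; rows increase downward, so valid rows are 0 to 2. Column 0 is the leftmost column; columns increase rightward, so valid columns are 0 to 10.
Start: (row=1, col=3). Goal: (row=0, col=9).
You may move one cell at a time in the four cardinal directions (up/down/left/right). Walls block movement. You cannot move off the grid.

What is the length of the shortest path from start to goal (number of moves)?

BFS from (row=1, col=3) until reaching (row=0, col=9):
  Distance 0: (row=1, col=3)
  Distance 1: (row=0, col=3), (row=1, col=2), (row=1, col=4), (row=2, col=3)
  Distance 2: (row=0, col=2), (row=0, col=4), (row=1, col=5), (row=2, col=2), (row=2, col=4)
  Distance 3: (row=0, col=1), (row=0, col=5), (row=2, col=5)
  Distance 4: (row=0, col=0), (row=0, col=6), (row=2, col=6)
  Distance 5: (row=0, col=7), (row=2, col=7)
  Distance 6: (row=1, col=7), (row=2, col=8)
  Distance 7: (row=1, col=8), (row=2, col=9)
  Distance 8: (row=1, col=9)
  Distance 9: (row=0, col=9), (row=1, col=10)  <- goal reached here
One shortest path (9 moves): (row=1, col=3) -> (row=1, col=4) -> (row=1, col=5) -> (row=2, col=5) -> (row=2, col=6) -> (row=2, col=7) -> (row=2, col=8) -> (row=2, col=9) -> (row=1, col=9) -> (row=0, col=9)

Answer: Shortest path length: 9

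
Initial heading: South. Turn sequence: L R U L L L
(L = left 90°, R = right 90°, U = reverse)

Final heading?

Start: South
  L (left (90° counter-clockwise)) -> East
  R (right (90° clockwise)) -> South
  U (U-turn (180°)) -> North
  L (left (90° counter-clockwise)) -> West
  L (left (90° counter-clockwise)) -> South
  L (left (90° counter-clockwise)) -> East
Final: East

Answer: Final heading: East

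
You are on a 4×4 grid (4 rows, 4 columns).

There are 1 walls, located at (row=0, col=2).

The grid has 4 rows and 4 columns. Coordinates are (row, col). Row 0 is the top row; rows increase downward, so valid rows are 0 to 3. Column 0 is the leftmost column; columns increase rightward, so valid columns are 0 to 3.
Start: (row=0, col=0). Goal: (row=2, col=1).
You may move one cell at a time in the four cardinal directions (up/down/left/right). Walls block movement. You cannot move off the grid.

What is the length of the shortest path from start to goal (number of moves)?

Answer: Shortest path length: 3

Derivation:
BFS from (row=0, col=0) until reaching (row=2, col=1):
  Distance 0: (row=0, col=0)
  Distance 1: (row=0, col=1), (row=1, col=0)
  Distance 2: (row=1, col=1), (row=2, col=0)
  Distance 3: (row=1, col=2), (row=2, col=1), (row=3, col=0)  <- goal reached here
One shortest path (3 moves): (row=0, col=0) -> (row=0, col=1) -> (row=1, col=1) -> (row=2, col=1)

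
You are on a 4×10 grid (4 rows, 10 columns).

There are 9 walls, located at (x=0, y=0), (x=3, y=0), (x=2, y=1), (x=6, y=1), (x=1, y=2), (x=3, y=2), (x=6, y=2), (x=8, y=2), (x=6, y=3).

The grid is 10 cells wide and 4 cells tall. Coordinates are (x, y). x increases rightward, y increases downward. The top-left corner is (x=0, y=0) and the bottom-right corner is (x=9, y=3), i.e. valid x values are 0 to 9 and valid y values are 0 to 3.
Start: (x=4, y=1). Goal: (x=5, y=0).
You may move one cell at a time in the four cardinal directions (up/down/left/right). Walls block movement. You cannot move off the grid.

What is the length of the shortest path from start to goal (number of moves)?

BFS from (x=4, y=1) until reaching (x=5, y=0):
  Distance 0: (x=4, y=1)
  Distance 1: (x=4, y=0), (x=3, y=1), (x=5, y=1), (x=4, y=2)
  Distance 2: (x=5, y=0), (x=5, y=2), (x=4, y=3)  <- goal reached here
One shortest path (2 moves): (x=4, y=1) -> (x=5, y=1) -> (x=5, y=0)

Answer: Shortest path length: 2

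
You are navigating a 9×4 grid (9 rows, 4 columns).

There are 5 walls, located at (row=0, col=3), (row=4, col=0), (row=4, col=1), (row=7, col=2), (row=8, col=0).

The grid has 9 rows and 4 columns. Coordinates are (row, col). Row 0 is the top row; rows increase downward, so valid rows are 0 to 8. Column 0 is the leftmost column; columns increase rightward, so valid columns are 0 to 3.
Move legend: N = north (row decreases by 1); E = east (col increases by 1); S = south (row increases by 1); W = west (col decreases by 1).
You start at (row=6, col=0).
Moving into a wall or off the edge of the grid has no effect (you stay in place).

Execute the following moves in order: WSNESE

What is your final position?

Answer: Final position: (row=7, col=1)

Derivation:
Start: (row=6, col=0)
  W (west): blocked, stay at (row=6, col=0)
  S (south): (row=6, col=0) -> (row=7, col=0)
  N (north): (row=7, col=0) -> (row=6, col=0)
  E (east): (row=6, col=0) -> (row=6, col=1)
  S (south): (row=6, col=1) -> (row=7, col=1)
  E (east): blocked, stay at (row=7, col=1)
Final: (row=7, col=1)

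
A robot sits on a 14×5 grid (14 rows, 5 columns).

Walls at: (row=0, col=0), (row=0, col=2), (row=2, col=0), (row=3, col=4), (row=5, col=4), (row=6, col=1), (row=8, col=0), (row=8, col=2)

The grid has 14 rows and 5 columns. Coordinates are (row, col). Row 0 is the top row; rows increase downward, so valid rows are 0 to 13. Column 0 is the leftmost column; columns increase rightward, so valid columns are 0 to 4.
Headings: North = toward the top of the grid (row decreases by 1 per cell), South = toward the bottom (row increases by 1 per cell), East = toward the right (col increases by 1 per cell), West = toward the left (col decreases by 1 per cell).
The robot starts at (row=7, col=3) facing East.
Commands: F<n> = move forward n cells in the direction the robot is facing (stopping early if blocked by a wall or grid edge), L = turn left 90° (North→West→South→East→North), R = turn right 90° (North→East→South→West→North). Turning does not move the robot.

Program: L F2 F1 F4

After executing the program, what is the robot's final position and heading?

Answer: Final position: (row=0, col=3), facing North

Derivation:
Start: (row=7, col=3), facing East
  L: turn left, now facing North
  F2: move forward 2, now at (row=5, col=3)
  F1: move forward 1, now at (row=4, col=3)
  F4: move forward 4, now at (row=0, col=3)
Final: (row=0, col=3), facing North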